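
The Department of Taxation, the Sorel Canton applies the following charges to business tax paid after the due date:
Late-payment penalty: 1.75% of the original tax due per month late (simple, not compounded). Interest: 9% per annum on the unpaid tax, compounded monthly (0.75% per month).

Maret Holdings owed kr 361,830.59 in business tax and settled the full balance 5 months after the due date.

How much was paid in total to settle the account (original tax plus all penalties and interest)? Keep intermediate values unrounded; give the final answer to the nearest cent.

kr 407,264.48

Late-payment penalty: 5 × 1.75% × kr 361,830.59 = kr 31,660.18…
Interest: kr 361,830.59 × ((1 + 0.0075)^5 − 1) = kr 361,830.59 × 0.0380667… = kr 13,773.7090…
Total = kr 361,830.59 + kr 31,660.1766… + kr 13,773.7090… = kr 407,264.48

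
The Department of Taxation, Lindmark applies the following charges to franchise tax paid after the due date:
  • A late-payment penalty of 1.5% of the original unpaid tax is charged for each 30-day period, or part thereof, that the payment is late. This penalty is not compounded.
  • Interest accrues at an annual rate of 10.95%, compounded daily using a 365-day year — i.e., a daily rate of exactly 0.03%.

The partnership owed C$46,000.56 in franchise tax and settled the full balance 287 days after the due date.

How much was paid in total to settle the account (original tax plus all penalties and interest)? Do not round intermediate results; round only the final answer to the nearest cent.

Penalty periods: ⌈287/30⌉ = 10; penalty = 10 × 1.5% × C$46,000.56 = C$6,900.08…
Interest: C$46,000.56 × ((1 + 0.0003)^287 − 1) = C$46,000.56 × 0.08990124… = C$4,135.5074…
Total = C$46,000.56 + C$6,900.0840 + C$4,135.5074… = C$57,036.15

C$57,036.15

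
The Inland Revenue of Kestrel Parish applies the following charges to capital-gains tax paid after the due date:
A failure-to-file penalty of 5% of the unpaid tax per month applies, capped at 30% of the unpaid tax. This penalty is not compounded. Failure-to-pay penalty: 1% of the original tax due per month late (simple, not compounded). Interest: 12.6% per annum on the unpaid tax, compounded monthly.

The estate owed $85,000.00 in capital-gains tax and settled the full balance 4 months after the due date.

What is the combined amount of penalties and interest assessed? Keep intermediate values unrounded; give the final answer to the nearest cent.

$24,026.62

Failure-to-file: 4 × 5% × $85,000.00 = $17,000.00 (under the 30% cap)
Failure-to-pay penalty: 4 × 1% × $85,000.00 = $3,400.00
Interest (12.6%/yr ÷ 12 = 1.05%/month): $85,000.00 × ((1 + 0.0105)^4 − 1) = $3,626.6221…
Penalties + interest = $20,400.0000 + $3,626.6221… = $24,026.62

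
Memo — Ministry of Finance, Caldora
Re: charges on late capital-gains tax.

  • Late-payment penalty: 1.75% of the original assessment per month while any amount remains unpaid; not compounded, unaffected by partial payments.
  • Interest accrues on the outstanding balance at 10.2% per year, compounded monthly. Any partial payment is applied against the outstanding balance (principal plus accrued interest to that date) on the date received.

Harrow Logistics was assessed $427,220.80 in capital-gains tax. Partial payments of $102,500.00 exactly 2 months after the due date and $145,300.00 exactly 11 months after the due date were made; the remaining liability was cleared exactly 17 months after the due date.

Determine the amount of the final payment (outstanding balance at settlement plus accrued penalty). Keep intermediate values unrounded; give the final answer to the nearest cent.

Monthly rate = 10.2% ÷ 12 = 0.85%
Balance at month 2: $427,220.8000 × (1 + 0.0085)^2 = $434,514.4203…
After $102,500.00 payment: $434,514.4203… − $102,500.00 = $332,014.4203…
Balance at month 11: $332,014.4203… × (1 + 0.0085)^9 = $358,294.4407…
After $145,300.00 payment: $358,294.4407… − $145,300.00 = $212,994.4407…
Balance at month 17: $212,994.4407… × (1 + 0.0085)^6 = $224,090.6227…
Penalty: 17 × 1.75% × $427,220.80 = $127,098.19…
Final settlement = outstanding balance + penalty = $224,090.6227… + $127,098.19… = $351,188.81

$351,188.81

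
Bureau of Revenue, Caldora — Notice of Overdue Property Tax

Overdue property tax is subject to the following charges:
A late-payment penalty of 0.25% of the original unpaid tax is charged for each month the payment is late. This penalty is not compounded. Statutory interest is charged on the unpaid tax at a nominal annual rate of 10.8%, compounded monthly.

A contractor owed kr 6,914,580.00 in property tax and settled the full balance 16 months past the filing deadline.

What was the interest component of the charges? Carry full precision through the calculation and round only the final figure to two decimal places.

Interest (10.8%/yr ÷ 12 = 0.9%/month): kr 6,914,580.00 × ((1 + 0.009)^16 − 1) = kr 1,065,816.4261…

kr 1,065,816.43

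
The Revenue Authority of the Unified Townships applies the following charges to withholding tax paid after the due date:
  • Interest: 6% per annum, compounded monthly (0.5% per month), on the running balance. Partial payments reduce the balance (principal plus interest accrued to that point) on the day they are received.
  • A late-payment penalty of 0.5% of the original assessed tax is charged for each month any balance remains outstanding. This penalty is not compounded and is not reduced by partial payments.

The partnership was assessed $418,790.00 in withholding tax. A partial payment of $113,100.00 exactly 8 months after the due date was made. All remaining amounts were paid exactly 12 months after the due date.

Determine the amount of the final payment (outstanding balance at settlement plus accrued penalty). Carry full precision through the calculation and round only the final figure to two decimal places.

Balance at month 8: $418,790.0000 × (1 + 0.005)^8 = $435,837.7029…
After $113,100.00 payment: $435,837.7029… − $113,100.00 = $322,737.7029…
Balance at month 12: $322,737.7029… × (1 + 0.005)^4 = $329,241.0292…
Penalty: 12 × 0.5% × $418,790.00 = $25,127.40
Final settlement = outstanding balance + penalty = $329,241.0292… + $25,127.40 = $354,368.43

$354,368.43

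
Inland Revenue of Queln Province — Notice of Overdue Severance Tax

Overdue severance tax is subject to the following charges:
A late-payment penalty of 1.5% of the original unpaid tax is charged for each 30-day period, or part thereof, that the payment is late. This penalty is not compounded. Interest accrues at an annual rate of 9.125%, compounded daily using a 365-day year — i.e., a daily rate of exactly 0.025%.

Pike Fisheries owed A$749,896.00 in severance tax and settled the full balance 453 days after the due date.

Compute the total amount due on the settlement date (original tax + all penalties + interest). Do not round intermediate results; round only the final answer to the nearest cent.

Penalty periods: ⌈453/30⌉ = 16; penalty = 16 × 1.5% × A$749,896.00 = A$179,975.04
Interest: A$749,896.00 × ((1 + 0.00025)^453 − 1) = A$749,896.00 × 0.11989602… = A$89,909.5495…
Total = A$749,896.00 + A$179,975.0400 + A$89,909.5495… = A$1,019,780.59

A$1,019,780.59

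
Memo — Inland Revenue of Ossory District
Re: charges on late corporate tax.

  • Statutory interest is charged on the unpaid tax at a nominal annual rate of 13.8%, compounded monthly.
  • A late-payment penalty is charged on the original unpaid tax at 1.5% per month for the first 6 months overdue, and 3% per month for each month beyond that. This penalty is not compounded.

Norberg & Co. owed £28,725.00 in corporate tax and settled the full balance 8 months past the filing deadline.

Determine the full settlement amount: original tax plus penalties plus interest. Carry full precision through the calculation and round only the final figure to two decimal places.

Penalty, months 1–6: 6 × 1.5% × £28,725.00 = £2,585.25
Penalty, months 7–8: 2 × 3% × £28,725.00 = £1,723.50
Interest (13.8%/yr ÷ 12 = 1.15%/month): £28,725.00 × ((1 + 0.0115)^8 − 1) = £2,751.5506…
Total = £28,725.00 + £4,308.7500 + £2,751.5506… = £35,785.30

£35,785.30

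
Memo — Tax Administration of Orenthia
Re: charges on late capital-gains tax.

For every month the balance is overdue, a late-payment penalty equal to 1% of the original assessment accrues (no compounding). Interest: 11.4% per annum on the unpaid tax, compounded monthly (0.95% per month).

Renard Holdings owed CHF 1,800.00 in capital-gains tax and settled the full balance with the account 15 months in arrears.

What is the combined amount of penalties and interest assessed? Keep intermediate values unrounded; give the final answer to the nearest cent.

Late-payment penalty: 15 × 1% × CHF 1,800.00 = CHF 270.00
Interest: CHF 1,800.00 × ((1 + 0.0095)^15 − 1) = CHF 1,800.00 × 0.1523777… = CHF 274.2799…
Penalties + interest = CHF 270.0000 + CHF 274.2799… = CHF 544.28

CHF 544.28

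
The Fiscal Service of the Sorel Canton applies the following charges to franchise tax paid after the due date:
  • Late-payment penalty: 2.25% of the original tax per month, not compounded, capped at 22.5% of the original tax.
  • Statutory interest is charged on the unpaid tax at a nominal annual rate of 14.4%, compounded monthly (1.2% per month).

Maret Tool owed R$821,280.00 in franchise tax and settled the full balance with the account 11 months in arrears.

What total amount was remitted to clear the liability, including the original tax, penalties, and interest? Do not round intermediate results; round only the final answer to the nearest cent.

Penalty (uncapped): 11 × 2.25% × R$821,280.00 = R$203,266.80; cap = 22.5% × R$821,280.00 = R$184,788.00 → penalty = R$184,788.00
Interest: R$821,280.00 × ((1 + 0.012)^11 − 1) = R$821,280.00 × 0.1402121… = R$115,153.3764…
Total = R$821,280.00 + R$184,788.0000 + R$115,153.3764… = R$1,121,221.38

R$1,121,221.38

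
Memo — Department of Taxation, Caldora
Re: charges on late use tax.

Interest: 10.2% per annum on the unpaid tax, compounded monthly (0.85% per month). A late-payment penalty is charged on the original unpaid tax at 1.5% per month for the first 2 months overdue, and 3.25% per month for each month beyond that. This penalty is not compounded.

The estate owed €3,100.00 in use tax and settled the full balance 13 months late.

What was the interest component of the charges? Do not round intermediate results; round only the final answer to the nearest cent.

€360.58

Interest: €3,100.00 × ((1 + 0.0085)^13 − 1) = €3,100.00 × 0.1163149… = €360.5763…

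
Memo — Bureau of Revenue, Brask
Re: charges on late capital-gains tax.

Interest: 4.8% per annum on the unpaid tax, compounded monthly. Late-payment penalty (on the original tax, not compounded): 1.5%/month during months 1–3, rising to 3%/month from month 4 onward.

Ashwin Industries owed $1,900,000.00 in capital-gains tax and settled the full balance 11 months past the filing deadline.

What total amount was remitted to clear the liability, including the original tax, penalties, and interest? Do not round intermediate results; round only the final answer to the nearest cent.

$2,526,792.23

Penalty, months 1–3: 3 × 1.5% × $1,900,000.00 = $85,500.00
Penalty, months 4–11: 8 × 3% × $1,900,000.00 = $456,000.00
Interest (4.8%/yr ÷ 12 = 0.4%/month): $1,900,000.00 × ((1 + 0.004)^11 − 1) = $85,292.2254…
Total = $1,900,000.00 + $541,500.0000 + $85,292.2254… = $2,526,792.23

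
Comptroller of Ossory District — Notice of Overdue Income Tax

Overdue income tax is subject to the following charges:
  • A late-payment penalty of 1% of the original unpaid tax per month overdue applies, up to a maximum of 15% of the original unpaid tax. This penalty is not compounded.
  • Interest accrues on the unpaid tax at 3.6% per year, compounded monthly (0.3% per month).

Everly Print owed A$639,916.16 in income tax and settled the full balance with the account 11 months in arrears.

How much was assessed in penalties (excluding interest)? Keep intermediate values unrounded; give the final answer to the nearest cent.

A$70,390.78

Penalty: 11 × 1% × A$639,916.16 = A$70,390.78… (below the 15% cap of A$95,987.42…)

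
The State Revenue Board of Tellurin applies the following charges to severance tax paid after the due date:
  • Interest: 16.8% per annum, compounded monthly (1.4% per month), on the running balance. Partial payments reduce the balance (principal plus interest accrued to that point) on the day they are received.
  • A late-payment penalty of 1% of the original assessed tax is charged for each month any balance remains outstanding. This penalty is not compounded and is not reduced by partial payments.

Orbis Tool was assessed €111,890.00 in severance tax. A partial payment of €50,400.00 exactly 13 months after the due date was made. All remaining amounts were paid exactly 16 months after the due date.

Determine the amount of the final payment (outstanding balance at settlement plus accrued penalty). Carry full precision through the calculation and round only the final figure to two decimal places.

Balance at month 13: €111,890.0000 × (1 + 0.014)^13 = €134,055.5160…
After €50,400.00 payment: €134,055.5160… − €50,400.00 = €83,655.5160…
Balance at month 16: €83,655.5160… × (1 + 0.014)^3 = €87,218.4667…
Penalty: 16 × 1% × €111,890.00 = €17,902.40
Final settlement = outstanding balance + penalty = €87,218.4667… + €17,902.40 = €105,120.87

€105,120.87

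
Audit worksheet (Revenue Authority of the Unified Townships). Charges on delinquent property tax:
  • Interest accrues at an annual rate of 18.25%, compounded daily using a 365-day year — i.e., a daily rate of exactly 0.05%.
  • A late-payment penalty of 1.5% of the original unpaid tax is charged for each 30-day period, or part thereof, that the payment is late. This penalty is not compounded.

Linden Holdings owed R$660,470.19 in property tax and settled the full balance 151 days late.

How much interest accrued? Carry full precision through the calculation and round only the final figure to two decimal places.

R$51,782.76

Interest: R$660,470.19 × ((1 + 0.0005)^151 − 1) = R$660,470.19 × 0.07840288… = R$51,782.7647…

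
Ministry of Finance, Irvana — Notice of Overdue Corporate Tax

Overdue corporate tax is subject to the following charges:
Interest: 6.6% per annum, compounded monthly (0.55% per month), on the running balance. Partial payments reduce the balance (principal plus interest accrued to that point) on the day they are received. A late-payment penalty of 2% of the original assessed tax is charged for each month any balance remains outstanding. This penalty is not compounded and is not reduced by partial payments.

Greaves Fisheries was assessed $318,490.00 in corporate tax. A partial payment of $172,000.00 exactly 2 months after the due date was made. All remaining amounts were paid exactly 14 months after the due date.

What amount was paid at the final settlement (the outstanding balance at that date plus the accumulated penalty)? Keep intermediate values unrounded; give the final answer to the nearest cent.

$249,385.46

Balance at month 2: $318,490.0000 × (1 + 0.0055)^2 = $322,003.0243…
After $172,000.00 payment: $322,003.0243… − $172,000.00 = $150,003.0243…
Balance at month 14: $150,003.0243… × (1 + 0.0055)^12 = $160,208.2640…
Penalty: 14 × 2% × $318,490.00 = $89,177.20
Final settlement = outstanding balance + penalty = $160,208.2640… + $89,177.20 = $249,385.46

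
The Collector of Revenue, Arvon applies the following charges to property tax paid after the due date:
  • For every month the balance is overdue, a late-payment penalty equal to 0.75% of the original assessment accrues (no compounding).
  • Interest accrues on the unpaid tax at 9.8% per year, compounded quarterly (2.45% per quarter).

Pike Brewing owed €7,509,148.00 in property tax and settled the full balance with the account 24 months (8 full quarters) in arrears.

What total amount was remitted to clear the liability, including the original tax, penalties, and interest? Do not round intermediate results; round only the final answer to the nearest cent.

€10,465,171.15

Late-payment penalty = 0.75% × €7,509,148.00 × 24 mo = €1,351,646.64
Interest: €7,509,148.00 × ((1 + 0.0245)^8 − 1) = €7,509,148.00 × 0.2136563… = €1,604,376.5108…
Total = €7,509,148.00 + €1,351,646.6400 + €1,604,376.5108… = €10,465,171.15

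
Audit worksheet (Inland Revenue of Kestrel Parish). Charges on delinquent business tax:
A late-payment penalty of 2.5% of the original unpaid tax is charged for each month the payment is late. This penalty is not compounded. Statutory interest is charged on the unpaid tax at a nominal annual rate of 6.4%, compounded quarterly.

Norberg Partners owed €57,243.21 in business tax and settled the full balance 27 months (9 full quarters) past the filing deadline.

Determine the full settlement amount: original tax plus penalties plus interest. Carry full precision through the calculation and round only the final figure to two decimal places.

Late-payment penalty: 27 × 2.5% × €57,243.21 = €38,639.17…
Interest (6.4%/yr ÷ 4 = 1.6%/quarter): €57,243.21 × ((1 + 0.016)^9 − 1) = €8,790.7513…
Total = €57,243.21 + €38,639.1668… + €8,790.7513… = €104,673.13

€104,673.13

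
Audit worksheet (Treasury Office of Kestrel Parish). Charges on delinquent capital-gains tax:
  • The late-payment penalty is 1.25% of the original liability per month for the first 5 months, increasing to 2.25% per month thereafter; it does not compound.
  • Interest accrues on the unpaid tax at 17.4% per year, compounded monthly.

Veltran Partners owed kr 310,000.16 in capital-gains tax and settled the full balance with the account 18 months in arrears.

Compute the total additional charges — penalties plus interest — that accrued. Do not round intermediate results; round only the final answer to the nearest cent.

kr 201,747.13

Penalty, months 1–5: 5 × 1.25% × kr 310,000.16 = kr 19,375.01
Penalty, months 6–18: 13 × 2.25% × kr 310,000.16 = kr 90,675.05…
Interest (17.4%/yr ÷ 12 = 1.45%/month): kr 310,000.16 × ((1 + 0.0145)^18 − 1) = kr 91,697.0752…
Penalties + interest = kr 110,050.0568 + kr 91,697.0752… = kr 201,747.13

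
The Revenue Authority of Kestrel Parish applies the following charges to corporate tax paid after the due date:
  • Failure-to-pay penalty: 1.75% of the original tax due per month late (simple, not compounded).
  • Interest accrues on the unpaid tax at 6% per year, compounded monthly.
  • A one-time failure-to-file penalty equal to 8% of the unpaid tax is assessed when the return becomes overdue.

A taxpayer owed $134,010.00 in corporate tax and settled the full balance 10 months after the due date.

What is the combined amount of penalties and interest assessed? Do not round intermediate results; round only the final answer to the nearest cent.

$41,025.84

Failure-to-file penalty: 8% × $134,010.00 = $10,720.80
Failure-to-pay penalty = 1.75% × $134,010.00 × 10 mo = $23,451.75
Interest (6%/yr ÷ 12 = 0.5%/month): $134,010.00 × ((1 + 0.005)^10 − 1) = $6,853.2891…
Penalties + interest = $34,172.5500 + $6,853.2891… = $41,025.84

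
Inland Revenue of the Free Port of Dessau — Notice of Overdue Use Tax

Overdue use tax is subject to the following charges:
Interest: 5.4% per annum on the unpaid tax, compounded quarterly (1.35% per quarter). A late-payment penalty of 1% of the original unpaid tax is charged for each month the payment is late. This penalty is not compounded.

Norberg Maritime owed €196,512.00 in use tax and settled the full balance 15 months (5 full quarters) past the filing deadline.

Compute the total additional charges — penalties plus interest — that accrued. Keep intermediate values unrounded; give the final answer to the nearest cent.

Late-payment penalty = 1% × €196,512.00 × 15 mo = €29,476.80
Interest: €196,512.00 × ((1 + 0.0135)^5 − 1) = €196,512.00 × 0.0693473… = €13,627.5708…
Penalties + interest = €29,476.8000 + €13,627.5708… = €43,104.37

€43,104.37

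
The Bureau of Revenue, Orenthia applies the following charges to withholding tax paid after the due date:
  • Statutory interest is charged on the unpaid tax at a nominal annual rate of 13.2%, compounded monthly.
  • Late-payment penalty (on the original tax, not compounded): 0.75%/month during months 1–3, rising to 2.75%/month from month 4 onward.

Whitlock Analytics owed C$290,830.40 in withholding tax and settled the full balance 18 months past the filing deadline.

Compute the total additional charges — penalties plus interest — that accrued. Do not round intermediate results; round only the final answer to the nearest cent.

Penalty, months 1–3: 3 × 0.75% × C$290,830.40 = C$6,543.68…
Penalty, months 4–18: 15 × 2.75% × C$290,830.40 = C$119,967.54
Interest (13.2%/yr ÷ 12 = 1.1%/month): C$290,830.40 × ((1 + 0.011)^18 − 1) = C$63,297.8728…
Penalties + interest = C$126,511.2240 + C$63,297.8728… = C$189,809.10

C$189,809.10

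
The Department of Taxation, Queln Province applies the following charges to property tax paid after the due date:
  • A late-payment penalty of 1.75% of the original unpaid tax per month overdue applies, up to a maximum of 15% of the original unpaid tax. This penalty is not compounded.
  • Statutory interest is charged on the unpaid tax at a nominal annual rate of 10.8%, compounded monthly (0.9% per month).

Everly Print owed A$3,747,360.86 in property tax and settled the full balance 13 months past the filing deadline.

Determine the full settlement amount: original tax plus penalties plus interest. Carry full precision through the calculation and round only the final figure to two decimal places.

Penalty (uncapped): 13 × 1.75% × A$3,747,360.86 = A$852,524.60…; cap = 15% × A$3,747,360.86 = A$562,104.13… → penalty = A$562,104.13…
Interest: A$3,747,360.86 × ((1 + 0.009)^13 − 1) = A$3,747,360.86 × 0.1235313… = A$462,916.2163…
Total = A$3,747,360.86 + A$562,104.1290 + A$462,916.2163… = A$4,772,381.21

A$4,772,381.21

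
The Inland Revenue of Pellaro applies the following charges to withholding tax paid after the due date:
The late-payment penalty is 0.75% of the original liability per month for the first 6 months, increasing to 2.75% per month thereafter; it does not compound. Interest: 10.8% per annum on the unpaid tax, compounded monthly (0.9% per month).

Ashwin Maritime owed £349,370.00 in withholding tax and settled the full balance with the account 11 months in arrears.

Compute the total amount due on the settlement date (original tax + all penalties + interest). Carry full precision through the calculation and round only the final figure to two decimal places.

Penalty, months 1–6: 6 × 0.75% × £349,370.00 = £15,721.65
Penalty, months 7–11: 5 × 2.75% × £349,370.00 = £48,038.38…
Interest: £349,370.00 × ((1 + 0.009)^11 − 1) = £349,370.00 × 0.1035775… = £36,186.8634…
Total = £349,370.00 + £63,760.0250 + £36,186.8634… = £449,316.89

£449,316.89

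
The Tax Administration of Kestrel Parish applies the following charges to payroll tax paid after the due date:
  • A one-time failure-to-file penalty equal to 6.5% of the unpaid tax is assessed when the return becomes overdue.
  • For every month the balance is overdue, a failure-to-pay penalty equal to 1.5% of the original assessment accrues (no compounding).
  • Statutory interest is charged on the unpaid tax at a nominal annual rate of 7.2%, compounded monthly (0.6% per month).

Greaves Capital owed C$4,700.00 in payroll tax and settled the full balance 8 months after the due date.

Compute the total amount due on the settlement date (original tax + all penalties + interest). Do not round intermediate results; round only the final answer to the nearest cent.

C$5,799.89

Failure-to-file penalty: 6.5% × C$4,700.00 = C$305.50
Failure-to-pay penalty = 1.5% × C$4,700.00 × 8 mo = C$564.00
Interest: C$4,700.00 × ((1 + 0.006)^8 − 1) = C$4,700.00 × 0.0490202… = C$230.3949…
Total = C$4,700.00 + C$869.5000 + C$230.3949… = C$5,799.89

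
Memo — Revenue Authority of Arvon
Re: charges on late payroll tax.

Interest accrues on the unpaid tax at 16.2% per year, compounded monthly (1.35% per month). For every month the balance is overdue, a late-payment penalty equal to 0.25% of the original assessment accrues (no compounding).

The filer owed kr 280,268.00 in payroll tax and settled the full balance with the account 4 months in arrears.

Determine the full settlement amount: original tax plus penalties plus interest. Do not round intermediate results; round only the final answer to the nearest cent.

Late-payment penalty = 0.25% × kr 280,268.00 × 4 mo = kr 2,802.68
Interest: kr 280,268.00 × ((1 + 0.0135)^4 − 1) = kr 280,268.00 × 0.0551034… = kr 15,443.7126…
Total = kr 280,268.00 + kr 2,802.6800 + kr 15,443.7126… = kr 298,514.39

kr 298,514.39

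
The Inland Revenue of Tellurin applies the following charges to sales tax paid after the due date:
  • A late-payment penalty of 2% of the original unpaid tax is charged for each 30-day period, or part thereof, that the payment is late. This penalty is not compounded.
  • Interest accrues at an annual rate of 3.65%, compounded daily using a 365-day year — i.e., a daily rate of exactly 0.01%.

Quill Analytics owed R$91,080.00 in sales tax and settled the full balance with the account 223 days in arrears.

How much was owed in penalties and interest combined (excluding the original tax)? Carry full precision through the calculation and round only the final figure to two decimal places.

R$16,626.60

Penalty periods: ⌈223/30⌉ = 8; penalty = 8 × 2% × R$91,080.00 = R$14,572.80
Interest: R$91,080.00 × ((1 + 0.0001)^223 − 1) = R$91,080.00 × 0.02254936… = R$2,053.7960…
Penalties + interest = R$14,572.8000 + R$2,053.7960… = R$16,626.60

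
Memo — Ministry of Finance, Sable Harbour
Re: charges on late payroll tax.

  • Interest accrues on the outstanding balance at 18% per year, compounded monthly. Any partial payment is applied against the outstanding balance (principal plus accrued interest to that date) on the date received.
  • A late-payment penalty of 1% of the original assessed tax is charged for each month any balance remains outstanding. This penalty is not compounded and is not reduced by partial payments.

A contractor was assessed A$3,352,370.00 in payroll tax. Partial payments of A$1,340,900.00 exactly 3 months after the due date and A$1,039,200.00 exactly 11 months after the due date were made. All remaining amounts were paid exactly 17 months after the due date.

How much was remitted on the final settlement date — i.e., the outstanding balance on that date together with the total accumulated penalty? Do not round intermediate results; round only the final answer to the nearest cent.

A$2,099,856.12

Monthly rate = 18% ÷ 12 = 1.5%
Balance at month 3: A$3,352,370.0000 × (1 + 0.015)^3 = A$3,505,500.8140…
After A$1,340,900.00 payment: A$3,505,500.8140… − A$1,340,900.00 = A$2,164,600.8140…
Balance at month 11: A$2,164,600.8140… × (1 + 0.015)^8 = A$2,438,406.7699…
After A$1,039,200.00 payment: A$2,438,406.7699… − A$1,039,200.00 = A$1,399,206.7699…
Balance at month 17: A$1,399,206.7699… × (1 + 0.015)^6 = A$1,529,953.2174…
Penalty: 17 × 1% × A$3,352,370.00 = A$569,902.90
Final settlement = outstanding balance + penalty = A$1,529,953.2174… + A$569,902.90 = A$2,099,856.12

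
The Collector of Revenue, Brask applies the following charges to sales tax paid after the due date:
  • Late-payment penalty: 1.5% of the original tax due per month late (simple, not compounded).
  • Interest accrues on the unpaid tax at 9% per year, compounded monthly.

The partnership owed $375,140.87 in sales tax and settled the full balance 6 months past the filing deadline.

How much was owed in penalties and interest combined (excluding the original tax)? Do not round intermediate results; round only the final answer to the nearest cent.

Late-payment penalty = 1.5% × $375,140.87 × 6 mo = $33,762.68…
Interest (9%/yr ÷ 12 = 0.75%/month): $375,140.87 × ((1 + 0.0075)^6 − 1) = $17,201.0474…
Penalties + interest = $33,762.6783 + $17,201.0474… = $50,963.73

$50,963.73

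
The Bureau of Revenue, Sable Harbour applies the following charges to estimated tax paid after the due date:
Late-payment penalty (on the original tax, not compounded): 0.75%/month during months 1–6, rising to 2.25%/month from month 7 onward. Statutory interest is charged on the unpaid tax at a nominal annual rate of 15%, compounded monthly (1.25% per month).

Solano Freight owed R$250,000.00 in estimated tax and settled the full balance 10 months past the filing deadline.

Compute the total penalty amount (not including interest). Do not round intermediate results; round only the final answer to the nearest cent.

Penalty, months 1–6: 6 × 0.75% × R$250,000.00 = R$11,250.00
Penalty, months 7–10: 4 × 2.25% × R$250,000.00 = R$22,500.00
Total penalty = R$11,250.00 + R$22,500.00 = R$33,750.00

R$33,750.00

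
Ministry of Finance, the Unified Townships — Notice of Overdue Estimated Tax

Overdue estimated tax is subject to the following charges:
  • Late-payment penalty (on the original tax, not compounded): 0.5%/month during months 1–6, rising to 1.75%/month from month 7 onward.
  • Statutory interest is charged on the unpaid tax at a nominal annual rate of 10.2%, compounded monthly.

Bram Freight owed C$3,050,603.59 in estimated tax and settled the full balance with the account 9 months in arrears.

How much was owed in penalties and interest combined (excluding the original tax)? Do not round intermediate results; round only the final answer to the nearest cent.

Penalty, months 1–6: 6 × 0.5% × C$3,050,603.59 = C$91,518.11…
Penalty, months 7–9: 3 × 1.75% × C$3,050,603.59 = C$160,156.69…
Interest (10.2%/yr ÷ 12 = 0.85%/month): C$3,050,603.59 × ((1 + 0.0085)^9 − 1) = C$241,465.1882…
Penalties + interest = C$251,674.7962… + C$241,465.1882… = C$493,139.98

C$493,139.98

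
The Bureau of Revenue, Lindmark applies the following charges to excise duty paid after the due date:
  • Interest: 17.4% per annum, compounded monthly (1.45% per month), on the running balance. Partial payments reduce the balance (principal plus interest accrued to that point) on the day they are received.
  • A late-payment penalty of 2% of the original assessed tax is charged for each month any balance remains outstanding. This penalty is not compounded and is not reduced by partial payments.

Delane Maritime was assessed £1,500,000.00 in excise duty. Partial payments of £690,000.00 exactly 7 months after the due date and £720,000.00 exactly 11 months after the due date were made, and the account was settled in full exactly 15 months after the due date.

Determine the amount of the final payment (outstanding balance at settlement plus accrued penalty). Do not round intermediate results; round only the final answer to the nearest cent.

Balance at month 7: £1,500,000.0000 × (1 + 0.0145)^7 = £1,659,035.2689…
After £690,000.00 payment: £1,659,035.2689… − £690,000.00 = £969,035.2689…
Balance at month 11: £969,035.2689… × (1 + 0.0145)^4 = £1,026,473.6122…
After £720,000.00 payment: £1,026,473.6122… − £720,000.00 = £306,473.6122…
Balance at month 15: £306,473.6122… × (1 + 0.0145)^4 = £324,639.4490…
Penalty: 15 × 2% × £1,500,000.00 = £450,000.00
Final settlement = outstanding balance + penalty = £324,639.4490… + £450,000.00 = £774,639.45

£774,639.45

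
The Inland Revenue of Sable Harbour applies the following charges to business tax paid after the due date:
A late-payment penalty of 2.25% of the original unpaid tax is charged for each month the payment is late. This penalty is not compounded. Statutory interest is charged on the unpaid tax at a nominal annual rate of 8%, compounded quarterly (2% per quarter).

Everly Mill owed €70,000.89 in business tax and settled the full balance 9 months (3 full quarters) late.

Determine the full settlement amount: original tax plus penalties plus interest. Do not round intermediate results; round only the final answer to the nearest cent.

€88,460.68

Late-payment penalty: 9 × 2.25% × €70,000.89 = €14,175.18…
Interest: €70,000.89 × ((1 + 0.02)^3 − 1) = €70,000.89 × 0.0612080… = €4,284.6145…
Total = €70,000.89 + €14,175.1802… + €4,284.6145… = €88,460.68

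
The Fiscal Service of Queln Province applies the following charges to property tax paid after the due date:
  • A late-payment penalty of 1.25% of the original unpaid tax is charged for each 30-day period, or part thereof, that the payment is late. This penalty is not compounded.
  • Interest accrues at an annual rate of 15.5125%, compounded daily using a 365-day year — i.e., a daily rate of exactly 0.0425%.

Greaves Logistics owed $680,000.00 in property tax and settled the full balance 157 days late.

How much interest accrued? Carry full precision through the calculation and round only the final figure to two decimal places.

$46,910.69

Interest: $680,000.00 × ((1 + 0.000425)^157 − 1) = $680,000.00 × 0.06898631… = $46,910.6903…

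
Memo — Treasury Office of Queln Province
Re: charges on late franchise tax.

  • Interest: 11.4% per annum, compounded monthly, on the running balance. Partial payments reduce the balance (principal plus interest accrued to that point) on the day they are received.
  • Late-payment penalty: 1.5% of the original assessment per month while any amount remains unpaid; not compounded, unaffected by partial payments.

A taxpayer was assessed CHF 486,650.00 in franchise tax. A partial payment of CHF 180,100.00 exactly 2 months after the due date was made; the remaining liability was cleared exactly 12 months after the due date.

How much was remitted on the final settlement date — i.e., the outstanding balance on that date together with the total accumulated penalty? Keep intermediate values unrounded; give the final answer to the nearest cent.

Monthly rate = 11.4% ÷ 12 = 0.95%
Balance at month 2: CHF 486,650.0000 × (1 + 0.0095)^2 = CHF 495,940.2702…
After CHF 180,100.00 payment: CHF 495,940.2702… − CHF 180,100.00 = CHF 315,840.2702…
Balance at month 12: CHF 315,840.2702… × (1 + 0.0095)^10 = CHF 347,160.8438…
Penalty: 12 × 1.5% × CHF 486,650.00 = CHF 87,597.00
Final settlement = outstanding balance + penalty = CHF 347,160.8438… + CHF 87,597.00 = CHF 434,757.84

CHF 434,757.84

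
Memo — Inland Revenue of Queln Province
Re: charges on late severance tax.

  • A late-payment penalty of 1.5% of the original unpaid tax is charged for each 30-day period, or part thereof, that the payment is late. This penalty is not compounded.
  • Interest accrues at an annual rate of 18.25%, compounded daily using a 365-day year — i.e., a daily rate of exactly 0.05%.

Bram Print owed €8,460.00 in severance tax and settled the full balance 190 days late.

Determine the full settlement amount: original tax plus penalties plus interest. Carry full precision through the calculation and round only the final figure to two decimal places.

€10,191.19

Penalty periods: ⌈190/30⌉ = 7; penalty = 7 × 1.5% × €8,460.00 = €888.30
Interest: €8,460.00 × ((1 + 0.0005)^190 − 1) = €8,460.00 × 0.09963275… = €842.8930…
Total = €8,460.00 + €888.3000 + €842.8930… = €10,191.19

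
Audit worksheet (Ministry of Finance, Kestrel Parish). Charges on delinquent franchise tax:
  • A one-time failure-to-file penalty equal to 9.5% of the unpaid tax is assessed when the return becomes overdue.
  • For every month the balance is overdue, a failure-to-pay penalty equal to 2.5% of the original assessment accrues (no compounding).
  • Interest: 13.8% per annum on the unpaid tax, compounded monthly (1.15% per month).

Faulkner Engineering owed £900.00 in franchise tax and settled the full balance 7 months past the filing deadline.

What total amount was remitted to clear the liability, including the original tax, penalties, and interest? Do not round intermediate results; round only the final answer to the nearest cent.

£1,218.00

Failure-to-file penalty: 9.5% × £900.00 = £85.50
Failure-to-pay penalty = 2.5% × £900.00 × 7 mo = £157.50
Interest: £900.00 × ((1 + 0.0115)^7 − 1) = £900.00 × 0.0833311… = £74.9980…
Total = £900.00 + £243.0000 + £74.9980… = £1,218.00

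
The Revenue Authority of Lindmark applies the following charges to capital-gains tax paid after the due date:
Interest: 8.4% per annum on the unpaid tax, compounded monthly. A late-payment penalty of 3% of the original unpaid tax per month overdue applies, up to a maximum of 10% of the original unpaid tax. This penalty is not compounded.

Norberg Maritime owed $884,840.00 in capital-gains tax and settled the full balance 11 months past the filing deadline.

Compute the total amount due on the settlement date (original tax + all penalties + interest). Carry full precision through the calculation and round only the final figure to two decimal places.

Penalty (uncapped): 11 × 3% × $884,840.00 = $291,997.20; cap = 10% × $884,840.00 = $88,484.00 → penalty = $88,484.00
Interest (8.4%/yr ÷ 12 = 0.7%/month): $884,840.00 × ((1 + 0.007)^11 − 1) = $70,568.1093…
Total = $884,840.00 + $88,484.0000 + $70,568.1093… = $1,043,892.11

$1,043,892.11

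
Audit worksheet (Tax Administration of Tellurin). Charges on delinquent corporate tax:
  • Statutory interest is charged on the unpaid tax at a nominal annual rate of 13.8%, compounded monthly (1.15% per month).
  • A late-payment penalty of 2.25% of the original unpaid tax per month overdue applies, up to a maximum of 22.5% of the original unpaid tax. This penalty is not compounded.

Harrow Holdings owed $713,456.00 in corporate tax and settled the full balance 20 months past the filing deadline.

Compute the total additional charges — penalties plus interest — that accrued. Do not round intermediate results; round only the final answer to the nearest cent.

$343,849.58

Penalty (uncapped): 20 × 2.25% × $713,456.00 = $321,055.20; cap = 22.5% × $713,456.00 = $160,527.60 → penalty = $160,527.60
Interest: $713,456.00 × ((1 + 0.0115)^20 − 1) = $713,456.00 × 0.2569492… = $183,321.9820…
Penalties + interest = $160,527.6000 + $183,321.9820… = $343,849.58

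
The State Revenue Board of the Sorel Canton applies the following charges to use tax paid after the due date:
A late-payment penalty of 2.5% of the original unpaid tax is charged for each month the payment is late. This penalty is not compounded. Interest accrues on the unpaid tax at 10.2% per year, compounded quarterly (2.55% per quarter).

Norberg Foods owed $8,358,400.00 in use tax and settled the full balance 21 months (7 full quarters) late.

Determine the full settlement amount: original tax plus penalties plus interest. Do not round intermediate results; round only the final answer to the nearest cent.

Late-payment penalty = 2.5% × $8,358,400.00 × 21 mo = $4,388,160.00
Interest: $8,358,400.00 × ((1 + 0.0255)^7 − 1) = $8,358,400.00 × 0.1927506… = $1,611,086.8270…
Total = $8,358,400.00 + $4,388,160.0000 + $1,611,086.8270… = $14,357,646.83

$14,357,646.83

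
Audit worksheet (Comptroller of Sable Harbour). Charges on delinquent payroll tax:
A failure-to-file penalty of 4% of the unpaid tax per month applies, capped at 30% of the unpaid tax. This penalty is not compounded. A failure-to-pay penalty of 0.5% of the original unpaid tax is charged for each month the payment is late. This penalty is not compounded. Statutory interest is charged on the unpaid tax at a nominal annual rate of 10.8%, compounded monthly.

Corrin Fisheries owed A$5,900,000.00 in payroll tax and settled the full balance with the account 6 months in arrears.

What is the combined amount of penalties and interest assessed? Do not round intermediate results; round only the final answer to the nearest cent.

Failure-to-file: 6 × 4% × A$5,900,000.00 = A$1,416,000.00 (under the 30% cap)
Failure-to-pay penalty: 6 × 0.5% × A$5,900,000.00 = A$177,000.00
Interest (10.8%/yr ÷ 12 = 0.9%/month): A$5,900,000.00 × ((1 + 0.009)^6 − 1) = A$325,855.1047…
Penalties + interest = A$1,593,000.0000 + A$325,855.1047… = A$1,918,855.10

A$1,918,855.10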